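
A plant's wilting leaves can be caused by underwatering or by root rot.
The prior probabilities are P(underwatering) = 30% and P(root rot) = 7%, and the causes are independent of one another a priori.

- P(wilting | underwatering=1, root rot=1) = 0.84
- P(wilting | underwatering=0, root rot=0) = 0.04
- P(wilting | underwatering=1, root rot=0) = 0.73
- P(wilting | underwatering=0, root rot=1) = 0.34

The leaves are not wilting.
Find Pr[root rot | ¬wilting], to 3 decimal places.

Pr[root rot | ¬wilting] ≈ 0.049

P(¬wilting) = 0.96×0.7×0.93 + 0.66×0.7×0.07 + 0.27×0.3×0.93 + 0.16×0.3×0.07 = 0.624960 + 0.032340 + 0.075330 + 0.003360 = 0.735990
Restricting to configurations with root rot present: 0.032340 + 0.003360 = 0.035700.
P(root rot | ¬wilting) = 0.035700 / 0.735990 ≈ 0.049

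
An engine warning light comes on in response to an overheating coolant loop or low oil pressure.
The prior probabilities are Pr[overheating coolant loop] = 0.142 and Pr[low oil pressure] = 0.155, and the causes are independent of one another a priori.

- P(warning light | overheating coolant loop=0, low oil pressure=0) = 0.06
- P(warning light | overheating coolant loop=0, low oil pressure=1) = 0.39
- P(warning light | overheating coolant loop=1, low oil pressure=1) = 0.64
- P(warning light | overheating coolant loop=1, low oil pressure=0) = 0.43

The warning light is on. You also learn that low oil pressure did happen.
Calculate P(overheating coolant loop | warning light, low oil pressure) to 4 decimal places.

P(overheating coolant loop | warning light, low oil pressure) ≈ 0.2136

P(warning light | low oil pressure) = 0.39*0.858 + 0.64*0.142 = 0.334620 + 0.090880 = 0.425500
The overheating coolant loop-present share is 0.64*0.142 = 0.090880.
P(overheating coolant loop | warning light, low oil pressure) = 0.090880 / 0.425500 ≈ 0.2136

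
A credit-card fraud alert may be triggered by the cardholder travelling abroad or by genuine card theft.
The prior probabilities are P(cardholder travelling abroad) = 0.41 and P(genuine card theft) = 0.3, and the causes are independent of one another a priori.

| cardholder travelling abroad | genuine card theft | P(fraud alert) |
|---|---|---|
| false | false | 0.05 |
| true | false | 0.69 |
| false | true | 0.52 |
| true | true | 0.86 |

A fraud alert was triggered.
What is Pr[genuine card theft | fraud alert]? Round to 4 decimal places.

Pr[genuine card theft | fraud alert] ≈ 0.4750

For the numerator, keep only genuine card theft=true terms: 0.092040 + 0.105780 = 0.197820
The normalizing constant is 0.05*0.59*0.7 + 0.52*0.59*0.3 + 0.69*0.41*0.7 + 0.86*0.41*0.3 = 0.416500
Posterior = 0.197820 / 0.416500 ≈ 0.4750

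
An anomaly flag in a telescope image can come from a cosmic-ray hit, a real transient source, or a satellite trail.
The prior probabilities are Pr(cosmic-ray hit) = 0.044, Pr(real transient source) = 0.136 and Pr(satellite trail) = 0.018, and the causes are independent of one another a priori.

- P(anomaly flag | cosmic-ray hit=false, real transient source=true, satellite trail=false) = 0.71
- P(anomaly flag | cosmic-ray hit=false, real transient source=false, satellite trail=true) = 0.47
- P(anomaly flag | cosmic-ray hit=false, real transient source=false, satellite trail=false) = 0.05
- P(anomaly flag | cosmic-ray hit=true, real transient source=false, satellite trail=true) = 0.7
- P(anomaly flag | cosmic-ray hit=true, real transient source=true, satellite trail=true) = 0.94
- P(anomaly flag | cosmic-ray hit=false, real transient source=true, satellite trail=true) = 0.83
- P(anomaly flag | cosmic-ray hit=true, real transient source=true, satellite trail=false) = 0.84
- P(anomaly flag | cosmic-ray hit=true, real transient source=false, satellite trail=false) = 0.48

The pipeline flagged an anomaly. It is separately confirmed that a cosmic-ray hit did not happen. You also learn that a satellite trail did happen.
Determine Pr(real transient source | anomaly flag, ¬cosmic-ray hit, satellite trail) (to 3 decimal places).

Pr(real transient source | anomaly flag, ¬cosmic-ray hit, satellite trail) ≈ 0.218

Enumerate both values of real transient source and weight by the priors:
  P(anomaly flag | ¬cosmic-ray hit, satellite trail) = 0.47*0.864 + 0.83*0.136
        = 0.406080 + 0.112880 = 0.518960
The terms with real transient source present sum to 0.112880, so
  P(real transient source | anomaly flag, ¬cosmic-ray hit, satellite trail) = 0.112880 / 0.518960 ≈ 0.218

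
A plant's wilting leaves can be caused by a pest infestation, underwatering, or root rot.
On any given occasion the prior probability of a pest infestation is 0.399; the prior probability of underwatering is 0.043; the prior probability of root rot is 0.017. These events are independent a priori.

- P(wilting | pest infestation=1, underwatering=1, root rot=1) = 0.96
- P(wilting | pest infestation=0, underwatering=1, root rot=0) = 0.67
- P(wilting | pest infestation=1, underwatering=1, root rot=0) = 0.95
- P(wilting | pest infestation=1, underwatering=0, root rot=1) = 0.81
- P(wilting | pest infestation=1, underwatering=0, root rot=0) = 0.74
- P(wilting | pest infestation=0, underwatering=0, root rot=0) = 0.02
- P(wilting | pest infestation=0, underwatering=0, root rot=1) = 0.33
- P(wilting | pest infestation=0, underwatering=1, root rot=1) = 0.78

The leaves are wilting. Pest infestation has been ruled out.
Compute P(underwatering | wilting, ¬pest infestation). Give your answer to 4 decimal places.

Sum P(wilting|·) weighted by the priors over the 4 (underwatering, root rot) configurations:
  P(wilting | ¬pest infestation) = 0.02·0.957·0.983 + 0.33·0.957·0.017 + 0.67·0.043·0.983 + 0.78·0.043·0.017
        = 0.018815 + 0.005369 + 0.028320 + 0.000570 = 0.053074
Configurations with underwatering contribute 0.028890, so
  P(underwatering | wilting, ¬pest infestation) = 0.028890 / 0.053074 ≈ 0.5443

P(underwatering | wilting, ¬pest infestation) ≈ 0.5443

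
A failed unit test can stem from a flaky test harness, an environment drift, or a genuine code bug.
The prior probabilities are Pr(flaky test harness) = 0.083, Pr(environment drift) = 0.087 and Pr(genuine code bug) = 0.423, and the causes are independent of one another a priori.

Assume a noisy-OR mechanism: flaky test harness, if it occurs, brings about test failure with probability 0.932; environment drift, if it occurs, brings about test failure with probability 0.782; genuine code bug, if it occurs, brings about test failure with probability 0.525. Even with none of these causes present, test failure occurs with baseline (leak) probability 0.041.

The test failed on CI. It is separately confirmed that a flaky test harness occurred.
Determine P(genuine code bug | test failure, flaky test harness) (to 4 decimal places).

P(genuine code bug | test failure, flaky test harness) ≈ 0.4312

Under noisy-OR, P(test failure | causes) = 1 − (1−0.041)·∏(1−qᵢ) over the active causes.
Sum P(test failure|·) weighted by the priors over the 4 (environment drift, genuine code bug) configurations:
  P(test failure | flaky test harness) = 0.934788·0.913·0.577 + 0.969024·0.913·0.423 + 0.985784·0.087·0.577 + 0.993247·0.087·0.423
        = 0.492447 + 0.374236 + 0.049485 + 0.036552 = 0.952720
Keeping only the genuine code bug-present terms gives 0.410788, so
  P(genuine code bug | test failure, flaky test harness) = 0.410788 / 0.952720 ≈ 0.4312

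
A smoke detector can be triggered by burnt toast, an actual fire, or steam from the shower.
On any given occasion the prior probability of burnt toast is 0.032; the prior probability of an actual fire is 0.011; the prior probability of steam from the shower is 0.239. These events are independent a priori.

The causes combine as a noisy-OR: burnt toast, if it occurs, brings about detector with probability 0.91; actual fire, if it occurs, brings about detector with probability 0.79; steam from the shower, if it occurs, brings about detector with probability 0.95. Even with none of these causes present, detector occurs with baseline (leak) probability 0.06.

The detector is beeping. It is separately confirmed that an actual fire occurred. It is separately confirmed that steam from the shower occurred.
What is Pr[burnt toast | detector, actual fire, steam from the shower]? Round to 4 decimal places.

Under noisy-OR, P(detector | causes) = 1 − (1−0.06)·∏(1−qᵢ) over the active causes.
Enumerate both values of burnt toast and weight by the priors:
  P(detector | actual fire, steam from the shower) = 0.99013·0.968 + 0.999112·0.032
        = 0.958446 + 0.031972 = 0.990418
The terms with burnt toast present sum to 0.031972, so
  P(burnt toast | detector, actual fire, steam from the shower) = 0.031972 / 0.990418 ≈ 0.0323

Pr[burnt toast | detector, actual fire, steam from the shower] ≈ 0.0323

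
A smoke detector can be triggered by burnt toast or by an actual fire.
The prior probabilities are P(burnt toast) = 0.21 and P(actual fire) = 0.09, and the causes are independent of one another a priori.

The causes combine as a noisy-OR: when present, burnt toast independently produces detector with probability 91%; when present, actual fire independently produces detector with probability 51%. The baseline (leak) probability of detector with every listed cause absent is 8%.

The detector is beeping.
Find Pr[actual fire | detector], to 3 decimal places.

Under noisy-OR, P(detector | causes) = 1 − (1−0.08)·∏(1−qᵢ) over the active causes.
Weight on actual fire=true, given the evidence: 0.039048 + 0.018133 = 0.057181
Denominator P(detector): 0.08·0.79·0.91 + 0.5492·0.79·0.09 + 0.9172·0.21·0.91 + 0.959428·0.21·0.09 = 0.289970
Posterior = 0.057181 / 0.289970 ≈ 0.197

Pr[actual fire | detector] ≈ 0.197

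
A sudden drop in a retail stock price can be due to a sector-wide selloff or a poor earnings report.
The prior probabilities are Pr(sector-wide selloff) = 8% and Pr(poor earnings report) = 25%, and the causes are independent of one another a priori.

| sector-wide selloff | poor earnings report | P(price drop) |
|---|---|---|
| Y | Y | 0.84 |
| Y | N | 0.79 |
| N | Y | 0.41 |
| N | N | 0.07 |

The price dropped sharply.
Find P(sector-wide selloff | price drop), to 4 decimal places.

P(price drop) = 0.07×0.92×0.75 + 0.41×0.92×0.25 + 0.79×0.08×0.75 + 0.84×0.08×0.25 = 0.048300 + 0.094300 + 0.047400 + 0.016800 = 0.206800
Restricting to configurations with sector-wide selloff present: 0.047400 + 0.016800 = 0.064200.
P(sector-wide selloff | price drop) = 0.064200 / 0.206800 ≈ 0.3104

P(sector-wide selloff | price drop) ≈ 0.3104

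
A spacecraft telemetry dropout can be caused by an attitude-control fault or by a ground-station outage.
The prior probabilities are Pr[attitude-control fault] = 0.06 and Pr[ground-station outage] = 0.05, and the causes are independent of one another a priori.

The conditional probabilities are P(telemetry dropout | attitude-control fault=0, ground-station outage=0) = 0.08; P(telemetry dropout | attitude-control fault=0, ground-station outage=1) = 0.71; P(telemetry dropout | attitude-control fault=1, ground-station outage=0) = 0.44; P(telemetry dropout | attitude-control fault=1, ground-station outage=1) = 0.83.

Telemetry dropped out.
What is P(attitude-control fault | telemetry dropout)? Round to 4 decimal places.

Enumerate the 4 (attitude-control fault, ground-station outage) configurations and weight by the priors:
  P(telemetry dropout) = 0.08·0.94·0.95 + 0.71·0.94·0.05 + 0.44·0.06·0.95 + 0.83·0.06·0.05
        = 0.071440 + 0.033370 + 0.025080 + 0.002490 = 0.132380
Keeping only the attitude-control fault-present terms gives 0.027570, so
  P(attitude-control fault | telemetry dropout) = 0.027570 / 0.132380 ≈ 0.2083

P(attitude-control fault | telemetry dropout) ≈ 0.2083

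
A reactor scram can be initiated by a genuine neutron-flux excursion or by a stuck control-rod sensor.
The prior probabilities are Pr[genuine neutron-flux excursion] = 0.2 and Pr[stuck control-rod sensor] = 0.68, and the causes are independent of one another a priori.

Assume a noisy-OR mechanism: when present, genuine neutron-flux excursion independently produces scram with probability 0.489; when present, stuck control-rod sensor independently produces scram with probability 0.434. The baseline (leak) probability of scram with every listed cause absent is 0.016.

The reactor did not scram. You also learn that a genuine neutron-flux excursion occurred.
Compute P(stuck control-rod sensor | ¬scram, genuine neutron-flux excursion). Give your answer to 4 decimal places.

Under noisy-OR, P(scram | causes) = 1 − (1−0.016)·∏(1−qᵢ) over the active causes.
Sum P(¬scram|·) weighted by the priors over both values of stuck control-rod sensor:
  P(¬scram | genuine neutron-flux excursion) = 0.502824×0.32 + 0.284598×0.68
        = 0.160904 + 0.193527 = 0.354431
The terms with stuck control-rod sensor present sum to 0.193527, so
  P(stuck control-rod sensor | ¬scram, genuine neutron-flux excursion) = 0.193527 / 0.354431 ≈ 0.5460

P(stuck control-rod sensor | ¬scram, genuine neutron-flux excursion) ≈ 0.5460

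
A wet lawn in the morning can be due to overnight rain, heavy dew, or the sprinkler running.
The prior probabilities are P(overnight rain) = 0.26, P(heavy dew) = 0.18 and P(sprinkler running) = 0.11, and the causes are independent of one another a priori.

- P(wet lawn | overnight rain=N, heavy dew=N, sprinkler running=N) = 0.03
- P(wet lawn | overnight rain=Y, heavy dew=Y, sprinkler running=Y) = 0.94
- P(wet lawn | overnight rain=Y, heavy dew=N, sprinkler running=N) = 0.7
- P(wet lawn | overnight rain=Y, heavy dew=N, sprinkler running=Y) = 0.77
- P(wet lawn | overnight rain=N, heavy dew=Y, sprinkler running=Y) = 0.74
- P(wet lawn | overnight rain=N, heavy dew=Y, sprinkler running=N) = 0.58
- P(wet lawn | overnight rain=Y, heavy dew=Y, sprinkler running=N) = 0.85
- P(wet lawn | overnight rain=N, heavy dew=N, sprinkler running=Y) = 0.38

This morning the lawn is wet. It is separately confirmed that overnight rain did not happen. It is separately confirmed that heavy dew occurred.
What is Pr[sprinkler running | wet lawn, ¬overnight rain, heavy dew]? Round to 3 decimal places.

Pr[sprinkler running | wet lawn, ¬overnight rain, heavy dew] ≈ 0.136

P(wet lawn | ¬overnight rain, heavy dew) = 0.58·0.89 + 0.74·0.11 = 0.516200 + 0.081400 = 0.597600
Restricting to configurations with sprinkler running present: 0.74·0.11 = 0.081400.
Hence the posterior is 0.081400/0.597600 ≈ 0.136.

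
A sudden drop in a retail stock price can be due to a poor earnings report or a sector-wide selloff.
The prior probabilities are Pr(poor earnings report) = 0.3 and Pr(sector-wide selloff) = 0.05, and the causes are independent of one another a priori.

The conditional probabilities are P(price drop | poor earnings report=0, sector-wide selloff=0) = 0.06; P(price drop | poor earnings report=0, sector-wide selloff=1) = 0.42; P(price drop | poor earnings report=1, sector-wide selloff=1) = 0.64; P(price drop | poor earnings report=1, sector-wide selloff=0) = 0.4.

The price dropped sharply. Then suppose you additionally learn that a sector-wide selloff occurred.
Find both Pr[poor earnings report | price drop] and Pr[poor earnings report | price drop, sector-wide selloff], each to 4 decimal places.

Pr[poor earnings report | price drop] ≈ 0.6936; Pr[poor earnings report | price drop, sector-wide selloff] ≈ 0.3951

By total probability over the 4 (poor earnings report, sector-wide selloff) configurations:
  P(price drop) = 0.06×0.7×0.95 + 0.42×0.7×0.05 + 0.4×0.3×0.95 + 0.64×0.3×0.05
        = 0.039900 + 0.014700 + 0.114000 + 0.009600 = 0.178200
The terms with poor earnings report present sum to 0.123600, so
  P(poor earnings report | price drop) = 0.123600 / 0.178200 ≈ 0.6936

Now also conditioning on sector-wide selloff=true:
P(price drop | sector-wide selloff) = 0.42·0.7 + 0.64·0.3 = 0.294000 + 0.192000 = 0.486000
The poor earnings report-present share is 0.64·0.3 = 0.192000.
Hence the posterior is 0.192000/0.486000 ≈ 0.3951.
Conditioning on sector-wide selloff lowers the posterior on poor earnings report: the classic explaining-away effect in a common-effect structure.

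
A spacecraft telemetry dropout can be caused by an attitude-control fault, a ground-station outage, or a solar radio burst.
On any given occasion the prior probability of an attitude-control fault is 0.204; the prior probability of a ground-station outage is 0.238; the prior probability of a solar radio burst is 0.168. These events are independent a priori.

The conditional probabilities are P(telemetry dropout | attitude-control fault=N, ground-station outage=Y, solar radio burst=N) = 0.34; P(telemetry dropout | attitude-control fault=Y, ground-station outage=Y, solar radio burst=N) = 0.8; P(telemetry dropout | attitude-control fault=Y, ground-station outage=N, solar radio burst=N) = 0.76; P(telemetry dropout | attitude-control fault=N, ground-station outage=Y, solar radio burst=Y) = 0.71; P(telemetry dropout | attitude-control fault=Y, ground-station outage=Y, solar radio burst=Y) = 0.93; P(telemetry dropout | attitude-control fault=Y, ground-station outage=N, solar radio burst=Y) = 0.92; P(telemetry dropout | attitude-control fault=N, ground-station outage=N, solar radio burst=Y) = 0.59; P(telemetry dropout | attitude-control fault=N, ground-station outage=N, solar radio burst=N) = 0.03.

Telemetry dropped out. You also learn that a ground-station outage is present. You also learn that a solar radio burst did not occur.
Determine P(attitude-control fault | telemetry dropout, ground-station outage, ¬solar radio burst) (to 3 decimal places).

Numerator (weight on configurations with attitude-control fault): 0.8×0.204 = 0.163200
Denominator P(telemetry dropout | ground-station outage, ¬solar radio burst): 0.34×0.796 + 0.8×0.204 = 0.433840
P(attitude-control fault | telemetry dropout, ground-station outage, ¬solar radio burst) = 0.163200/0.433840 ≈ 0.376

P(attitude-control fault | telemetry dropout, ground-station outage, ¬solar radio burst) ≈ 0.376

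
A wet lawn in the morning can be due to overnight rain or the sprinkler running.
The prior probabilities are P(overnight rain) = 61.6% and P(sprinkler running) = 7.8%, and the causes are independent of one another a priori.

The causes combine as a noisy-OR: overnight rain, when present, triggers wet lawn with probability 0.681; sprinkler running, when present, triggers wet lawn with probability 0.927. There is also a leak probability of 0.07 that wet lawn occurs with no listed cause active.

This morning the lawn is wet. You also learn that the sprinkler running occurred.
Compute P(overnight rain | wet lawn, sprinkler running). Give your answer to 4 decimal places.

P(overnight rain | wet lawn, sprinkler running) ≈ 0.6274

Under noisy-OR, P(wet lawn | causes) = 1 − (1−0.07)·∏(1−qᵢ) over the active causes.
Numerator (weight on configurations with overnight rain): 0.978343·0.616 = 0.602659
The normalizing constant is 0.93211·0.384 + 0.978343·0.616 = 0.960589
Posterior = 0.602659 / 0.960589 ≈ 0.6274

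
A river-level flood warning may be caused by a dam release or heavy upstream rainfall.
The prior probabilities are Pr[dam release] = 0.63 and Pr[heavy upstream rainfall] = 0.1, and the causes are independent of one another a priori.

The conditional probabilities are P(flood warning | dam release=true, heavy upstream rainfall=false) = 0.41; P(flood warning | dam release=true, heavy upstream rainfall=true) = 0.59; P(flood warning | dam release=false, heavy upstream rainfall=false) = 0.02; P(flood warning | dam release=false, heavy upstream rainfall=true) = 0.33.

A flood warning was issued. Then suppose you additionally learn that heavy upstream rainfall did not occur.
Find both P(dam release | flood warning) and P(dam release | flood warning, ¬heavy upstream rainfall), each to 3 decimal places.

P(flood warning) = 0.02×0.37×0.9 + 0.33×0.37×0.1 + 0.41×0.63×0.9 + 0.59×0.63×0.1 = 0.006660 + 0.012210 + 0.232470 + 0.037170 = 0.288510
Of this, 0.269640 comes from 0.232470 + 0.037170 (the dam release=true cases).
So P(dam release | flood warning) = 0.269640/0.288510 ≈ 0.935.

Now condition on the additional information:
For the numerator, keep only dam release=true terms: 0.41·0.63 = 0.258300
Normalizer over all consistent configurations: 0.02·0.37 + 0.41·0.63 = 0.265700
P(dam release | flood warning, ¬heavy upstream rainfall) = 0.258300/0.265700 ≈ 0.972

P(dam release | flood warning) ≈ 0.935; P(dam release | flood warning, ¬heavy upstream rainfall) ≈ 0.972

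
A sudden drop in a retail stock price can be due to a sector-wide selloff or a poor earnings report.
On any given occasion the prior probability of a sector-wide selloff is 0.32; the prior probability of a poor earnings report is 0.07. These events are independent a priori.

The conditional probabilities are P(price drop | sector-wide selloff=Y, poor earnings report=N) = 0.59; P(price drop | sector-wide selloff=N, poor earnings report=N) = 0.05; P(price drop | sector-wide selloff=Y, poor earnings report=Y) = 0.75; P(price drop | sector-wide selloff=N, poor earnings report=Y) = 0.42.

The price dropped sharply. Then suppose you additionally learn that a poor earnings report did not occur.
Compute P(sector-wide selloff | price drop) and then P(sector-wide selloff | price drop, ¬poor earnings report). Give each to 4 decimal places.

P(price drop) = 0.05·0.68·0.93 + 0.42·0.68·0.07 + 0.59·0.32·0.93 + 0.75·0.32·0.07 = 0.031620 + 0.019992 + 0.175584 + 0.016800 = 0.243996
Restricting to configurations with sector-wide selloff present: 0.175584 + 0.016800 = 0.192384.
So P(sector-wide selloff | price drop) = 0.192384/0.243996 ≈ 0.7885.

Now also conditioning on poor earnings report≠true:
Sum P(price drop|·) weighted by the priors over both values of sector-wide selloff:
  P(price drop | ¬poor earnings report) = 0.05·0.68 + 0.59·0.32
        = 0.034000 + 0.188800 = 0.222800
The terms with sector-wide selloff present sum to 0.188800, so
  P(sector-wide selloff | price drop, ¬poor earnings report) = 0.188800 / 0.222800 ≈ 0.8474
Ruling out poor earnings report raises the posterior on sector-wide selloff — the flip side of explaining away.

P(sector-wide selloff | price drop) ≈ 0.7885; P(sector-wide selloff | price drop, ¬poor earnings report) ≈ 0.8474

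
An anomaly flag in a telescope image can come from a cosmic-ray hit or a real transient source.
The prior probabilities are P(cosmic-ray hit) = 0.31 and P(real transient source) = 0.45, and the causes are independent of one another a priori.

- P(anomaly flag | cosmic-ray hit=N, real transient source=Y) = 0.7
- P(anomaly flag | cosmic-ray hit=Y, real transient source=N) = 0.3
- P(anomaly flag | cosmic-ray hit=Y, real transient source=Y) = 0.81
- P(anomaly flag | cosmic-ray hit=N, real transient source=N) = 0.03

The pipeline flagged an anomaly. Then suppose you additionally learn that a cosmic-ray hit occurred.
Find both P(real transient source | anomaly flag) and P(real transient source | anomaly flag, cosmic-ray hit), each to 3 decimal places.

P(anomaly flag) = 0.03*0.69*0.55 + 0.7*0.69*0.45 + 0.3*0.31*0.55 + 0.81*0.31*0.45 = 0.011385 + 0.217350 + 0.051150 + 0.112995 = 0.392880
The real transient source-present share is 0.217350 + 0.112995 = 0.330345.
Hence the posterior is 0.330345/0.392880 ≈ 0.841.

Now also conditioning on cosmic-ray hit=true:
Numerator (weight on configurations with real transient source): 0.81·0.45 = 0.364500
Denominator P(anomaly flag | cosmic-ray hit): 0.3·0.55 + 0.81·0.45 = 0.529500
Posterior = 0.364500 / 0.529500 ≈ 0.688

P(real transient source | anomaly flag) ≈ 0.841; P(real transient source | anomaly flag, cosmic-ray hit) ≈ 0.688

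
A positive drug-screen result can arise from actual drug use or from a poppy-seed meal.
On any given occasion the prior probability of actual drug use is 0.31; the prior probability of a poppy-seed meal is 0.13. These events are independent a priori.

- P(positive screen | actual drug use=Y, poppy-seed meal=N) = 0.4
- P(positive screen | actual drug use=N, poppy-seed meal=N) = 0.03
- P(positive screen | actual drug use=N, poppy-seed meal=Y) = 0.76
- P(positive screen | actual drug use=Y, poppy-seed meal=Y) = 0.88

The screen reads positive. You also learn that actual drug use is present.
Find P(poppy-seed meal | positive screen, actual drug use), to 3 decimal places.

P(poppy-seed meal | positive screen, actual drug use) ≈ 0.247

Weight on poppy-seed meal=true, given the evidence: 0.88×0.13 = 0.114400
The normalizing constant is 0.4×0.87 + 0.88×0.13 = 0.462400
P(poppy-seed meal | positive screen, actual drug use) = 0.114400/0.462400 ≈ 0.247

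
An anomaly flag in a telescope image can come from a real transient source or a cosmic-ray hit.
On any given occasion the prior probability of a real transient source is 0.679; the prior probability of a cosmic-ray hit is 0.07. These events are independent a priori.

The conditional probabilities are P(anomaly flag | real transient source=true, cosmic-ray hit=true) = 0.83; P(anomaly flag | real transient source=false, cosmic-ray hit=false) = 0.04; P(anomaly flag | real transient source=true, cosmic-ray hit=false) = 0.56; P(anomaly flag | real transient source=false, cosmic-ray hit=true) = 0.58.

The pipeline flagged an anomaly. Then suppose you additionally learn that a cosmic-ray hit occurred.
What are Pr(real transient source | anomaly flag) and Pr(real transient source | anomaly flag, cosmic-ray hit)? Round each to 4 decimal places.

Enumerate the 4 (real transient source, cosmic-ray hit) configurations and weight by the priors:
  P(anomaly flag) = 0.04*0.321*0.93 + 0.58*0.321*0.07 + 0.56*0.679*0.93 + 0.83*0.679*0.07
        = 0.011941 + 0.013033 + 0.353623 + 0.039450 = 0.418047
The terms with real transient source present sum to 0.393073, so
  P(real transient source | anomaly flag) = 0.393073 / 0.418047 ≈ 0.9403

Now also conditioning on cosmic-ray hit=true:
Numerator (weight on configurations with real transient source): 0.83·0.679 = 0.563570
Denominator P(anomaly flag | cosmic-ray hit): 0.58·0.321 + 0.83·0.679 = 0.749750
Posterior = 0.563570 / 0.749750 ≈ 0.7517

Pr(real transient source | anomaly flag) ≈ 0.9403; Pr(real transient source | anomaly flag, cosmic-ray hit) ≈ 0.7517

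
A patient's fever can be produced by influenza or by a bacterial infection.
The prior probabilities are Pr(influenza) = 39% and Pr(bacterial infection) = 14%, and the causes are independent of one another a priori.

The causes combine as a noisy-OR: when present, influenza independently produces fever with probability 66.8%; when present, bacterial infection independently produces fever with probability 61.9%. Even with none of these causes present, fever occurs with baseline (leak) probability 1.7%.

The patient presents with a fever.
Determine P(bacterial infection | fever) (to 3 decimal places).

Under noisy-OR, P(fever | causes) = 1 − (1−0.017)·∏(1−qᵢ) over the active causes.
Enumerate the 4 (influenza, bacterial infection) configurations and weight by the priors:
  P(fever) = 0.017*0.61*0.86 + 0.625477*0.61*0.14 + 0.673644*0.39*0.86 + 0.875658*0.39*0.14
        = 0.008918 + 0.053416 + 0.225940 + 0.047811 = 0.336085
Keeping only the bacterial infection-present terms gives 0.101227, so
  P(bacterial infection | fever) = 0.101227 / 0.336085 ≈ 0.301

P(bacterial infection | fever) ≈ 0.301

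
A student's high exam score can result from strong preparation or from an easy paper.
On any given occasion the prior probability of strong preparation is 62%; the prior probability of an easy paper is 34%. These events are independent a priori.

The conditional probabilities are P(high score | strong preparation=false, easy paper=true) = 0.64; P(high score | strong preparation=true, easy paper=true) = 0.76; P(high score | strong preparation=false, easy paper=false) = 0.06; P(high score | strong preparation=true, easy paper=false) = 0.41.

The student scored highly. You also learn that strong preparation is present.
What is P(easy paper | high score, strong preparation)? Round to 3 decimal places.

Weight on easy paper=true, given the evidence: 0.76*0.34 = 0.258400
Normalizer over all consistent configurations: 0.41*0.66 + 0.76*0.34 = 0.529000
P(easy paper | high score, strong preparation) = 0.258400/0.529000 ≈ 0.488

P(easy paper | high score, strong preparation) ≈ 0.488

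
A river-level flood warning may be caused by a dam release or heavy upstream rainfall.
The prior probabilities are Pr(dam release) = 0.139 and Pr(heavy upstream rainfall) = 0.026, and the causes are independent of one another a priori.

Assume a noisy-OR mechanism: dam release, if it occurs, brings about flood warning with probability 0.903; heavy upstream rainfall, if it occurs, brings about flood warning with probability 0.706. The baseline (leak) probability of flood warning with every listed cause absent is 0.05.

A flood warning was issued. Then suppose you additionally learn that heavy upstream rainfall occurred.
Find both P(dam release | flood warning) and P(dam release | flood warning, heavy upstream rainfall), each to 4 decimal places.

Under noisy-OR, P(flood warning | causes) = 1 − (1−0.05)·∏(1−qᵢ) over the active causes.
P(flood warning) = 0.05*0.861*0.974 + 0.7207*0.861*0.026 + 0.90785*0.139*0.974 + 0.972908*0.139*0.026 = 0.041931 + 0.016134 + 0.122910 + 0.003516 = 0.184491
Restricting to configurations with dam release present: 0.122910 + 0.003516 = 0.126426.
P(dam release | flood warning) = 0.126426 / 0.184491 ≈ 0.6853

Now also conditioning on heavy upstream rainfall=true:
By total probability over both values of dam release:
  P(flood warning | heavy upstream rainfall) = 0.7207·0.861 + 0.972908·0.139
        = 0.620523 + 0.135234 = 0.755757
Keeping only the dam release-present terms gives 0.135234, so
  P(dam release | flood warning, heavy upstream rainfall) = 0.135234 / 0.755757 ≈ 0.1789

P(dam release | flood warning) ≈ 0.6853; P(dam release | flood warning, heavy upstream rainfall) ≈ 0.1789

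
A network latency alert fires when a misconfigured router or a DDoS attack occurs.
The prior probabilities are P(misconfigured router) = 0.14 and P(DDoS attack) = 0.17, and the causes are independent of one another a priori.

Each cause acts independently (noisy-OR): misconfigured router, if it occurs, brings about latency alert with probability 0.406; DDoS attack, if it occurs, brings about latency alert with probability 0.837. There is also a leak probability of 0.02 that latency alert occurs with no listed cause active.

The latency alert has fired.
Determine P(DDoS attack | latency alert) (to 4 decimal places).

Under noisy-OR, P(latency alert | causes) = 1 − (1−0.02)·∏(1−qᵢ) over the active causes.
For the numerator, keep only DDoS attack=true terms: 0.122846 + 0.021542 = 0.144388
The normalizing constant is 0.02*0.86*0.83 + 0.84026*0.86*0.17 + 0.41788*0.14*0.83 + 0.905114*0.14*0.17 = 0.207222
P(DDoS attack | latency alert) = 0.144388/0.207222 ≈ 0.6968

P(DDoS attack | latency alert) ≈ 0.6968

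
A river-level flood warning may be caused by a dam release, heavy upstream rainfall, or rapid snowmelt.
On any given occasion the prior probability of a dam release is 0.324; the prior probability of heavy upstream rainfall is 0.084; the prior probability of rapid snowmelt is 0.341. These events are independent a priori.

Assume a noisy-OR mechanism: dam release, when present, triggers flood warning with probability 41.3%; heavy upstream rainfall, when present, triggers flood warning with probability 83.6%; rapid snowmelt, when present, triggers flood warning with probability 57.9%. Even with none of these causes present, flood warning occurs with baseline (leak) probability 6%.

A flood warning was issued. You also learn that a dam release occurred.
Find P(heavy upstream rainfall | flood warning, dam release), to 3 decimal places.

P(heavy upstream rainfall | flood warning, dam release) ≈ 0.132

Under noisy-OR, P(flood warning | causes) = 1 − (1−0.06)·∏(1−qᵢ) over the active causes.
P(flood warning | dam release) = 0.44822*0.916*0.659 + 0.767701*0.916*0.341 + 0.909508*0.084*0.659 + 0.961903*0.084*0.341 = 0.270565 + 0.239796 + 0.050347 + 0.027553 = 0.588261
Of this, 0.077900 comes from 0.050347 + 0.027553 (the heavy upstream rainfall=true cases).
So P(heavy upstream rainfall | flood warning, dam release) = 0.077900/0.588261 ≈ 0.132.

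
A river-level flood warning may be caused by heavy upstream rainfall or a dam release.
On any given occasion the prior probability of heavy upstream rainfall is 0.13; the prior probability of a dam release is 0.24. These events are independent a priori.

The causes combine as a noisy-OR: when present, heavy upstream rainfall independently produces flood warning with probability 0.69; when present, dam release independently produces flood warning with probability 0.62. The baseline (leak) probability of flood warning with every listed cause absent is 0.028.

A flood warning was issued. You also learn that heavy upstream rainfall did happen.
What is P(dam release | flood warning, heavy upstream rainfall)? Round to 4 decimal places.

P(dam release | flood warning, heavy upstream rainfall) ≈ 0.2858

Under noisy-OR, P(flood warning | causes) = 1 − (1−0.028)·∏(1−qᵢ) over the active causes.
P(flood warning | heavy upstream rainfall) = 0.69868×0.76 + 0.885498×0.24 = 0.530997 + 0.212520 = 0.743517
The dam release-present share is 0.885498×0.24 = 0.212520.
Hence the posterior is 0.212520/0.743517 ≈ 0.2858.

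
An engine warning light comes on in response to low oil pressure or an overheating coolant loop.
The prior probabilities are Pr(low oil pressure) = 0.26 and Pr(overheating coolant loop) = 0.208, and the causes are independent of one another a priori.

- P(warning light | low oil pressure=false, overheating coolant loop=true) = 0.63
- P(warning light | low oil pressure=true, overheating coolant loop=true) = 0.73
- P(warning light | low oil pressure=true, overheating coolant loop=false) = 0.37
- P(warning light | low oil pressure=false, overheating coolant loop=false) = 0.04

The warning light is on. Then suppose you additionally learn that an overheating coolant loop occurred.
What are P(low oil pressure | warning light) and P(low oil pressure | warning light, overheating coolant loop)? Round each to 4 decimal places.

P(low oil pressure | warning light) ≈ 0.4900; P(low oil pressure | warning light, overheating coolant loop) ≈ 0.2893

By total probability over the 4 (low oil pressure, overheating coolant loop) configurations:
  P(warning light) = 0.04×0.74×0.792 + 0.63×0.74×0.208 + 0.37×0.26×0.792 + 0.73×0.26×0.208
        = 0.023443 + 0.096970 + 0.076190 + 0.039478 = 0.236081
Keeping only the low oil pressure-present terms gives 0.115668, so
  P(low oil pressure | warning light) = 0.115668 / 0.236081 ≈ 0.4900

With the extra evidence:
For the numerator, keep only low oil pressure=true terms: 0.73·0.26 = 0.189800
Denominator P(warning light | overheating coolant loop): 0.63·0.74 + 0.73·0.26 = 0.656000
Posterior = 0.189800 / 0.656000 ≈ 0.2893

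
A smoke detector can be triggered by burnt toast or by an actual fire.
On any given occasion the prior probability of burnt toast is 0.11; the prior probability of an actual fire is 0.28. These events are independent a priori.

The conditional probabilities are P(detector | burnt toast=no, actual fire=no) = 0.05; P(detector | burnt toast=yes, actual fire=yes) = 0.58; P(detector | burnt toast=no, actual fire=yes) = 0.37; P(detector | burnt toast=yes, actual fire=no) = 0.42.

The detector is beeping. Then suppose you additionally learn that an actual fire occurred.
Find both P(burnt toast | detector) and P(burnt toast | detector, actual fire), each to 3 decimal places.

Sum P(detector|·) weighted by the priors over the 4 (burnt toast, actual fire) configurations:
  P(detector) = 0.05·0.89·0.72 + 0.37·0.89·0.28 + 0.42·0.11·0.72 + 0.58·0.11·0.28
        = 0.032040 + 0.092204 + 0.033264 + 0.017864 = 0.175372
Keeping only the burnt toast-present terms gives 0.051128, so
  P(burnt toast | detector) = 0.051128 / 0.175372 ≈ 0.292

Now condition on the additional information:
Enumerate both values of burnt toast and weight by the priors:
  P(detector | actual fire) = 0.37*0.89 + 0.58*0.11
        = 0.329300 + 0.063800 = 0.393100
The terms with burnt toast present sum to 0.063800, so
  P(burnt toast | detector, actual fire) = 0.063800 / 0.393100 ≈ 0.162
The drop from 0.292 to 0.162 is the explaining-away (discounting) effect.

P(burnt toast | detector) ≈ 0.292; P(burnt toast | detector, actual fire) ≈ 0.162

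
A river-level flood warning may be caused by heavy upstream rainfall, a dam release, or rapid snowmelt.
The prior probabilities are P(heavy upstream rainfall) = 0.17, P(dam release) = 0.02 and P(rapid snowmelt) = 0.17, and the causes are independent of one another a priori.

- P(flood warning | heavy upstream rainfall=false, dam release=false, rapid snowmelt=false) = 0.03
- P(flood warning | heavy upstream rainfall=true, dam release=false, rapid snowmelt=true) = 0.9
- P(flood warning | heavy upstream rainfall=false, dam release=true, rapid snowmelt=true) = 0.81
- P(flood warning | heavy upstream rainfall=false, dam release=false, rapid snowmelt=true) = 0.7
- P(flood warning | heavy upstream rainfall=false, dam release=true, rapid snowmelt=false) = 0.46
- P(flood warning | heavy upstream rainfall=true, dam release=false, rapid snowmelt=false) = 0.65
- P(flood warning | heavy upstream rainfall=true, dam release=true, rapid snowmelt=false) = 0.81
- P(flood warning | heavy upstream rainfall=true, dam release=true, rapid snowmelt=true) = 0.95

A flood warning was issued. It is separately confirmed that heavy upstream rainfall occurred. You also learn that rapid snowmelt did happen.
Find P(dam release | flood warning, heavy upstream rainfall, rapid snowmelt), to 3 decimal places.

By total probability over both values of dam release:
  P(flood warning | heavy upstream rainfall, rapid snowmelt) = 0.9·0.98 + 0.95·0.02
        = 0.882000 + 0.019000 = 0.901000
Configurations with dam release contribute 0.019000, so
  P(dam release | flood warning, heavy upstream rainfall, rapid snowmelt) = 0.019000 / 0.901000 ≈ 0.021

P(dam release | flood warning, heavy upstream rainfall, rapid snowmelt) ≈ 0.021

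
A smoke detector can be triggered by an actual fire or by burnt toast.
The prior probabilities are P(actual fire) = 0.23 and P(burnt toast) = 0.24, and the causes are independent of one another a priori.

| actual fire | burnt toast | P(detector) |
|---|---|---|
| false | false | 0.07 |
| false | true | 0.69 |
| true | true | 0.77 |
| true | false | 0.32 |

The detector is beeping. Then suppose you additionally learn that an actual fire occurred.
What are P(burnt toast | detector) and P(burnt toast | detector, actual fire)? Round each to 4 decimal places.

P(burnt toast | detector) ≈ 0.6370; P(burnt toast | detector, actual fire) ≈ 0.4318

Sum P(detector|·) weighted by the priors over the 4 (actual fire, burnt toast) configurations:
  P(detector) = 0.07·0.77·0.76 + 0.69·0.77·0.24 + 0.32·0.23·0.76 + 0.77·0.23·0.24
        = 0.040964 + 0.127512 + 0.055936 + 0.042504 = 0.266916
Configurations with burnt toast contribute 0.170016, so
  P(burnt toast | detector) = 0.170016 / 0.266916 ≈ 0.6370

Now condition on the additional information:
By total probability over both values of burnt toast:
  P(detector | actual fire) = 0.32*0.76 + 0.77*0.24
        = 0.243200 + 0.184800 = 0.428000
Keeping only the burnt toast-present terms gives 0.184800, so
  P(burnt toast | detector, actual fire) = 0.184800 / 0.428000 ≈ 0.4318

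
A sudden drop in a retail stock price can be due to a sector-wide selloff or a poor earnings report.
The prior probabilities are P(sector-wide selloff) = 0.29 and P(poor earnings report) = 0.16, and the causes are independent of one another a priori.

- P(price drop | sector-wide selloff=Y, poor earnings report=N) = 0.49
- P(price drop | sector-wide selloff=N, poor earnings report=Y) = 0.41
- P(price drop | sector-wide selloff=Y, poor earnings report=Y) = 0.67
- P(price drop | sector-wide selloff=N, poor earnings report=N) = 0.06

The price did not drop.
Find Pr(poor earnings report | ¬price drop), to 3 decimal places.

Pr(poor earnings report | ¬price drop) ≈ 0.107

Numerator (weight on configurations with poor earnings report): 0.067024 + 0.015312 = 0.082336
The normalizing constant is 0.94*0.71*0.84 + 0.59*0.71*0.16 + 0.51*0.29*0.84 + 0.33*0.29*0.16 = 0.767188
Posterior = 0.082336 / 0.767188 ≈ 0.107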